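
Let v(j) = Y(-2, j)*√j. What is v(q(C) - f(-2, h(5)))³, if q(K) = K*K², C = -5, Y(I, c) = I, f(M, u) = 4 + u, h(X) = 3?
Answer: 2112*I*√33 ≈ 12133.0*I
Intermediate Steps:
q(K) = K³
v(j) = -2*√j
v(q(C) - f(-2, h(5)))³ = (-2*√((-5)³ - (4 + 3)))³ = (-2*√(-125 - 1*7))³ = (-2*√(-125 - 7))³ = (-4*I*√33)³ = 2112*I*√33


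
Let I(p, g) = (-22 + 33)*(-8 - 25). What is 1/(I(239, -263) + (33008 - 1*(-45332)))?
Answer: 1/77977 ≈ 1.2824e-5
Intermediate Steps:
I(p, g) = -363 (I(p, g) = 11*(-33) = -363)
1/(I(239, -263) + (33008 - 1*(-45332))) = 1/(-363 + (33008 - 1*(-45332))) = 1/(-363 + (33008 + 45332)) = 1/(-363 + 78340) = 1/77977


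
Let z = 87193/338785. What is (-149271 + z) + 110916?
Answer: -12994011482/338785 ≈ -38355.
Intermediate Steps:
z = 87193/338785 (z = 87193*(1/338785) = 87193/338785 ≈ 0.25737)
(-149271 + z) + 110916 = (-149271 + 87193/338785) + 110916 = -50570688542/338785 + 110916 = -12994011482/338785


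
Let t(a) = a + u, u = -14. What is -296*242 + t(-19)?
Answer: -71665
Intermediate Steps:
t(a) = -14 + a (t(a) = a - 14 = -14 + a)
-296*242 + t(-19) = -296*242 + (-14 - 19) = -71632 - 33 = -71665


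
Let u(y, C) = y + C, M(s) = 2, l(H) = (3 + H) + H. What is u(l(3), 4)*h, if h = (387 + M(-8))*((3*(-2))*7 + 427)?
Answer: 1946945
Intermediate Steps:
l(H) = 3 + 2*H
u(y, C) = C + y
h = 149765 (h = (387 + 2)*((3*(-2))*7 + 427) = 389*(-6*7 + 427) = 389*(-42 + 427) = 389*385 = 149765)
u(l(3), 4)*h = (4 + (3 + 2*3))*149765 = (4 + (3 + 6))*149765 = (4 + 9)*149765 = 13*149765 = 1946945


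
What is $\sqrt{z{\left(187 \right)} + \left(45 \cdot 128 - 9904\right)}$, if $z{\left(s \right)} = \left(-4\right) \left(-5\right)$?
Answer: $2 i \sqrt{1031} \approx 64.218 i$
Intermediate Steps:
$z{\left(s \right)} = 20$
$\sqrt{z{\left(187 \right)} + \left(45 \cdot 128 - 9904\right)} = \sqrt{20 + \left(45 \cdot 128 - 9904\right)} = \sqrt{20 + \left(5760 - 9904\right)} = \sqrt{20 - 4144} = \sqrt{-4124} = 2 i \sqrt{1031}$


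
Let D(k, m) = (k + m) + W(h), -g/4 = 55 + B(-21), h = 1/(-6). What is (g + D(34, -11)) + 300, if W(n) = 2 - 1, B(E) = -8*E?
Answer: -568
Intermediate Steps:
h = -⅙ ≈ -0.16667
g = -892 (g = -4*(55 - 8*(-21)) = -4*(55 + 168) = -4*223 = -892)
W(n) = 1
D(k, m) = 1 + k + m (D(k, m) = (k + m) + 1 = 1 + k + m)
(g + D(34, -11)) + 300 = (-892 + (1 + 34 - 11)) + 300 = (-892 + 24) + 300 = -868 + 300 = -568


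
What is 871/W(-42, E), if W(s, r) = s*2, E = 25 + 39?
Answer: -871/84 ≈ -10.369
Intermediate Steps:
E = 64
W(s, r) = 2*s
871/W(-42, E) = 871/((2*(-42))) = 871/(-84) = 871*(-1/84) = -871/84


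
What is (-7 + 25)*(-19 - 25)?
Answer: -792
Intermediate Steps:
(-7 + 25)*(-19 - 25) = 18*(-44) = -792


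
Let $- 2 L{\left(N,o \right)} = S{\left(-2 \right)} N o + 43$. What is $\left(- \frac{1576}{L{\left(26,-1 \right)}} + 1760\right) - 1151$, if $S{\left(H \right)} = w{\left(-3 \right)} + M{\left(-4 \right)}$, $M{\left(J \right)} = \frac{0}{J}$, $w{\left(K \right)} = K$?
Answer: $\frac{76841}{121} \approx 635.05$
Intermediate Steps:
$M{\left(J \right)} = 0$
$S{\left(H \right)} = -3$ ($S{\left(H \right)} = -3 + 0 = -3$)
$L{\left(N,o \right)} = - \frac{43}{2} + \frac{3 N o}{2}$ ($L{\left(N,o \right)} = - \frac{- 3 N o + 43}{2} = - \frac{43 - 3 N o}{2} = - \frac{43}{2} + \frac{3 N o}{2}$)
$\left(- \frac{1576}{L{\left(26,-1 \right)}} + 1760\right) - 1151 = \left(- \frac{1576}{- \frac{43}{2} + \frac{3}{2} \cdot 26 \left(-1\right)} + 1760\right) - 1151 = \left(- \frac{1576}{- \frac{43}{2} - 39} + 1760\right) - 1151 = \left(- \frac{1576}{- \frac{121}{2}} + 1760\right) - 1151 = \left(\left(-1576\right) \left(- \frac{2}{121}\right) + 1760\right) - 1151 = \left(\frac{3152}{121} + 1760\right) - 1151 = \frac{216112}{121} - 1151 = \frac{76841}{121}$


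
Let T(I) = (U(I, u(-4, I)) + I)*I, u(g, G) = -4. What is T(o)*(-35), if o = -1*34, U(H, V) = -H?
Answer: 0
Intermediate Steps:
o = -34
T(I) = 0 (T(I) = (-I + I)*I = 0*I = 0)
T(o)*(-35) = 0*(-35) = 0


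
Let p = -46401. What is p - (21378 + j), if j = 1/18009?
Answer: -1220632012/18009 ≈ -67779.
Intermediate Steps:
j = 1/18009 ≈ 5.5528e-5
p - (21378 + j) = -46401 - (21378 + 1/18009) = -46401 - 1*384996403/18009 = -46401 - 384996403/18009 = -1220632012/18009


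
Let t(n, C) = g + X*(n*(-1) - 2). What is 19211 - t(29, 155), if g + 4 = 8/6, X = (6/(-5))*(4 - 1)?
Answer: 286531/15 ≈ 19102.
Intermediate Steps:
X = -18/5 (X = (6*(-⅕))*3 = -6/5*3 = -18/5 ≈ -3.6000)
g = -8/3 (g = -4 + 8/6 = -4 + 8*(⅙) = -4 + 4/3 = -8/3 ≈ -2.6667)
t(n, C) = 68/15 + 18*n/5 (t(n, C) = -8/3 - 18*(n*(-1) - 2)/5 = -8/3 - 18*(-n - 2)/5 = -8/3 - 18*(-2 - n)/5 = -8/3 + (36/5 + 18*n/5) = 68/15 + 18*n/5)
19211 - t(29, 155) = 19211 - (68/15 + (18/5)*29) = 19211 - (68/15 + 522/5) = 19211 - 1*1634/15 = 19211 - 1634/15 = 286531/15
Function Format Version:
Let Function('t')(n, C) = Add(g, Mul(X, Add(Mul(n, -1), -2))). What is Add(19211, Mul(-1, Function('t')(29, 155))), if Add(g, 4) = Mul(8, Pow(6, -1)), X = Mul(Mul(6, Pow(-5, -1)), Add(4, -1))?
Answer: Rational(286531, 15) ≈ 19102.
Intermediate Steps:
X = Rational(-18, 5) (X = Mul(Mul(6, Rational(-1, 5)), 3) = Mul(Rational(-6, 5), 3) = Rational(-18, 5) ≈ -3.6000)
g = Rational(-8, 3) (g = Add(-4, Mul(8, Pow(6, -1))) = Add(-4, Mul(8, Rational(1, 6))) = Add(-4, Rational(4, 3)) = Rational(-8, 3) ≈ -2.6667)
Function('t')(n, C) = Add(Rational(68, 15), Mul(Rational(18, 5), n)) (Function('t')(n, C) = Add(Rational(-8, 3), Mul(Rational(-18, 5), Add(Mul(n, -1), -2))) = Add(Rational(-8, 3), Mul(Rational(-18, 5), Add(Mul(-1, n), -2))) = Add(Rational(-8, 3), Mul(Rational(-18, 5), Add(-2, Mul(-1, n)))) = Add(Rational(-8, 3), Add(Rational(36, 5), Mul(Rational(18, 5), n))) = Add(Rational(68, 15), Mul(Rational(18, 5), n)))
Add(19211, Mul(-1, Function('t')(29, 155))) = Add(19211, Mul(-1, Add(Rational(68, 15), Mul(Rational(18, 5), 29)))) = Add(19211, Mul(-1, Add(Rational(68, 15), Rational(522, 5)))) = Add(19211, Mul(-1, Rational(1634, 15))) = Add(19211, Rational(-1634, 15)) = Rational(286531, 15)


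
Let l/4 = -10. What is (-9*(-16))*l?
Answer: -5760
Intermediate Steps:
l = -40 (l = 4*(-10) = -40)
(-9*(-16))*l = -9*(-16)*(-40) = 144*(-40) = -5760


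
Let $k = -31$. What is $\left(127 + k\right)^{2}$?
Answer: $9216$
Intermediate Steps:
$\left(127 + k\right)^{2} = \left(127 - 31\right)^{2} = 96^{2} = 9216$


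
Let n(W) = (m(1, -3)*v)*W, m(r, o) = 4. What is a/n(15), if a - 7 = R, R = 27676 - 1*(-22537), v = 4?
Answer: 837/4 ≈ 209.25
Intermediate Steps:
R = 50213 (R = 27676 + 22537 = 50213)
a = 50220 (a = 7 + 50213 = 50220)
n(W) = 16*W (n(W) = (4*4)*W = 16*W)
a/n(15) = 50220/((16*15)) = 50220/240 = 50220*(1/240) = 837/4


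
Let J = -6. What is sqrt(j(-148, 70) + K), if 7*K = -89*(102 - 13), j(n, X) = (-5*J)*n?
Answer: I*sqrt(273007)/7 ≈ 74.643*I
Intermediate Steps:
j(n, X) = 30*n (j(n, X) = (-5*(-6))*n = 30*n)
K = -7921/7 (K = (-89*(102 - 13))/7 = (-89*89)/7 = (1/7)*(-7921) = -7921/7 ≈ -1131.6)
sqrt(j(-148, 70) + K) = sqrt(30*(-148) - 7921/7) = sqrt(-4440 - 7921/7) = sqrt(-39001/7) = I*sqrt(273007)/7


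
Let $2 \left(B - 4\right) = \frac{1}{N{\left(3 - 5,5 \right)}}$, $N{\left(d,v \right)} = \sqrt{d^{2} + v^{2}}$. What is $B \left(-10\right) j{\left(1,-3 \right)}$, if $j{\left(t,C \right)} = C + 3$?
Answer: $0$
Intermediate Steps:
$j{\left(t,C \right)} = 3 + C$
$B = 4 + \frac{\sqrt{29}}{58}$ ($B = 4 + \frac{1}{2 \sqrt{\left(3 - 5\right)^{2} + 5^{2}}} = 4 + \frac{1}{2 \sqrt{\left(3 - 5\right)^{2} + 25}} = 4 + \frac{1}{2 \sqrt{\left(-2\right)^{2} + 25}} = 4 + \frac{1}{2 \sqrt{4 + 25}} = 4 + \frac{1}{2 \sqrt{29}} = 4 + \frac{\frac{1}{29} \sqrt{29}}{2} = 4 + \frac{\sqrt{29}}{58} \approx 4.0928$)
$B \left(-10\right) j{\left(1,-3 \right)} = \left(4 + \frac{\sqrt{29}}{58}\right) \left(-10\right) \left(3 - 3\right) = \left(-40 - \frac{5 \sqrt{29}}{29}\right) 0 = 0$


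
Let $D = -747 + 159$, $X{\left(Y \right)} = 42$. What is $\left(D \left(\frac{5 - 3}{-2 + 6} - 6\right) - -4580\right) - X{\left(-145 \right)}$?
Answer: $7772$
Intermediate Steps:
$D = -588$
$\left(D \left(\frac{5 - 3}{-2 + 6} - 6\right) - -4580\right) - X{\left(-145 \right)} = \left(- 588 \left(\frac{5 - 3}{-2 + 6} - 6\right) - -4580\right) - 42 = \left(- 588 \left(\frac{2}{4} - 6\right) + 4580\right) - 42 = \left(- 588 \left(2 \cdot \frac{1}{4} - 6\right) + 4580\right) - 42 = \left(- 588 \left(\frac{1}{2} - 6\right) + 4580\right) - 42 = \left(\left(-588\right) \left(- \frac{11}{2}\right) + 4580\right) - 42 = \left(3234 + 4580\right) - 42 = 7814 - 42 = 7772$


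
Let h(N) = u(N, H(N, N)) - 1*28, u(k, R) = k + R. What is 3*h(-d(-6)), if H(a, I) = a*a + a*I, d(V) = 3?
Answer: -39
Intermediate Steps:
H(a, I) = a² + I*a
u(k, R) = R + k
h(N) = -28 + N + 2*N² (h(N) = (N*(N + N) + N) - 1*28 = (N*(2*N) + N) - 28 = (2*N² + N) - 28 = (N + 2*N²) - 28 = -28 + N + 2*N²)
3*h(-d(-6)) = 3*(-28 - 1*3 + 2*(-1*3)²) = 3*(-28 - 3 + 2*(-3)²) = 3*(-28 - 3 + 2*9) = 3*(-28 - 3 + 18) = 3*(-13) = -39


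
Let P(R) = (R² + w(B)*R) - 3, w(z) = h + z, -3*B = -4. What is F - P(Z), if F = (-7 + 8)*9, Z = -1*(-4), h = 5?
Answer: -88/3 ≈ -29.333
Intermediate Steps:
B = 4/3 (B = -⅓*(-4) = 4/3 ≈ 1.3333)
Z = 4
w(z) = 5 + z
F = 9 (F = 1*9 = 9)
P(R) = -3 + R² + 19*R/3 (P(R) = (R² + (5 + 4/3)*R) - 3 = (R² + 19*R/3) - 3 = -3 + R² + 19*R/3)
F - P(Z) = 9 - (-3 + 4² + (19/3)*4) = 9 - (-3 + 16 + 76/3) = 9 - 1*115/3 = 9 - 115/3 = -88/3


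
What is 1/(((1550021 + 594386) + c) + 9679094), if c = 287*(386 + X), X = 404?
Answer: 1/12050231 ≈ 8.2986e-8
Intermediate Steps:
c = 226730 (c = 287*(386 + 404) = 287*790 = 226730)
1/(((1550021 + 594386) + c) + 9679094) = 1/(((1550021 + 594386) + 226730) + 9679094) = 1/((2144407 + 226730) + 9679094) = 1/(2371137 + 9679094) = 1/12050231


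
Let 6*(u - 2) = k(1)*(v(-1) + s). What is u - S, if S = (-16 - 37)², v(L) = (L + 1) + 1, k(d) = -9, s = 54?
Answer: -5779/2 ≈ -2889.5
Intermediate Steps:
v(L) = 2 + L (v(L) = (1 + L) + 1 = 2 + L)
S = 2809 (S = (-53)² = 2809)
u = -161/2 (u = 2 + (-9*((2 - 1) + 54))/6 = 2 + (-9*(1 + 54))/6 = 2 + (-9*55)/6 = 2 + (⅙)*(-495) = 2 - 165/2 = -161/2 ≈ -80.500)
u - S = -161/2 - 1*2809 = -161/2 - 2809 = -5779/2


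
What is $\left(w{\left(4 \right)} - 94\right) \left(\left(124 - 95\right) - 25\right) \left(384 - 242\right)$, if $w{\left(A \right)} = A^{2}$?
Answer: $-44304$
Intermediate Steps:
$\left(w{\left(4 \right)} - 94\right) \left(\left(124 - 95\right) - 25\right) \left(384 - 242\right) = \left(4^{2} - 94\right) \left(\left(124 - 95\right) - 25\right) \left(384 - 242\right) = \left(16 - 94\right) \left(29 - 25\right) 142 = \left(-78\right) 4 \cdot 142 = \left(-312\right) 142 = -44304$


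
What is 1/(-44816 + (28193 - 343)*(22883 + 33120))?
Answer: 1/1559638734 ≈ 6.4117e-10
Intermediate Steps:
1/(-44816 + (28193 - 343)*(22883 + 33120)) = 1/(-44816 + 27850*56003) = 1/(-44816 + 1559683550) = 1/1559638734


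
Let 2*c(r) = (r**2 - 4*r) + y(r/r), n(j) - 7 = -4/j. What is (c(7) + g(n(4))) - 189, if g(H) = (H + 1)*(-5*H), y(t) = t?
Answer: -388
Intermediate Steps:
n(j) = 7 - 4/j
c(r) = 1/2 + r**2/2 - 2*r (c(r) = ((r**2 - 4*r) + r/r)/2 = ((r**2 - 4*r) + 1)/2 = (1 + r**2 - 4*r)/2 = 1/2 + r**2/2 - 2*r)
g(H) = -5*H*(1 + H) (g(H) = (1 + H)*(-5*H) = -5*H*(1 + H))
(c(7) + g(n(4))) - 189 = ((1/2 + (1/2)*7**2 - 2*7) - 5*(7 - 4/4)*(1 + (7 - 4/4))) - 189 = ((1/2 + (1/2)*49 - 14) - 5*(7 - 4*1/4)*(1 + (7 - 4*1/4))) - 189 = ((1/2 + 49/2 - 14) - 5*(7 - 1)*(1 + (7 - 1))) - 189 = (11 - 5*6*(1 + 6)) - 189 = (11 - 5*6*7) - 189 = (11 - 210) - 189 = -199 - 189 = -388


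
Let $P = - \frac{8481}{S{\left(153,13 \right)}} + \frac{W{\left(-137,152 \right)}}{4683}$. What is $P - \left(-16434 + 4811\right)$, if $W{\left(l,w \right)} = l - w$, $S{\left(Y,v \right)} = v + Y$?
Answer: $\frac{8995699997}{777378} \approx 11572.0$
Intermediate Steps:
$S{\left(Y,v \right)} = Y + v$
$P = - \frac{39764497}{777378}$ ($P = - \frac{8481}{153 + 13} + \frac{-137 - 152}{4683} = - \frac{8481}{166} + \left(-137 - 152\right) \frac{1}{4683} = \left(-8481\right) \frac{1}{166} - \frac{289}{4683} = - \frac{8481}{166} - \frac{289}{4683} = - \frac{39764497}{777378} \approx -51.152$)
$P - \left(-16434 + 4811\right) = - \frac{39764497}{777378} - \left(-16434 + 4811\right) = - \frac{39764497}{777378} - -11623 = - \frac{39764497}{777378} + 11623 = \frac{8995699997}{777378}$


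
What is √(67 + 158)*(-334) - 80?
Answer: -5090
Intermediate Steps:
√(67 + 158)*(-334) - 80 = √225*(-334) - 80 = 15*(-334) - 80 = -5010 - 80 = -5090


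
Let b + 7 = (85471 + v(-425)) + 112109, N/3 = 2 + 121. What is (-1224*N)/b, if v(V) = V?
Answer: -37638/16429 ≈ -2.2909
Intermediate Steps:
N = 369 (N = 3*(2 + 121) = 3*123 = 369)
b = 197148 (b = -7 + ((85471 - 425) + 112109) = -7 + (85046 + 112109) = -7 + 197155 = 197148)
(-1224*N)/b = -1224*369/197148 = -451656*1/197148 = -37638/16429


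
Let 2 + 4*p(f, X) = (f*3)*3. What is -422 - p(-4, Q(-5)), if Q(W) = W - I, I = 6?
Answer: -825/2 ≈ -412.50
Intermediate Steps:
Q(W) = -6 + W (Q(W) = W - 1*6 = W - 6 = -6 + W)
p(f, X) = -½ + 9*f/4 (p(f, X) = -½ + ((f*3)*3)/4 = -½ + ((3*f)*3)/4 = -½ + (9*f)/4 = -½ + 9*f/4)
-422 - p(-4, Q(-5)) = -422 - (-½ + (9/4)*(-4)) = -422 - (-½ - 9) = -422 - 1*(-19/2) = -422 + 19/2 = -825/2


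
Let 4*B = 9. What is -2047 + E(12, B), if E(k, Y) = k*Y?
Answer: -2020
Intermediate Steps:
B = 9/4 (B = (1/4)*9 = 9/4 ≈ 2.2500)
E(k, Y) = Y*k
-2047 + E(12, B) = -2047 + (9/4)*12 = -2047 + 27 = -2020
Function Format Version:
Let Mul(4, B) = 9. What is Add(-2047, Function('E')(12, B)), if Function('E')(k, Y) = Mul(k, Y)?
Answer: -2020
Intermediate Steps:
B = Rational(9, 4) (B = Mul(Rational(1, 4), 9) = Rational(9, 4) ≈ 2.2500)
Function('E')(k, Y) = Mul(Y, k)
Add(-2047, Function('E')(12, B)) = Add(-2047, Mul(Rational(9, 4), 12)) = Add(-2047, 27) = -2020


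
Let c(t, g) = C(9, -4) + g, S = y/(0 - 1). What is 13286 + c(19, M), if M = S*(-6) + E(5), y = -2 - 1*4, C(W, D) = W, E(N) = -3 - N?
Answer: 13251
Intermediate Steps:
y = -6 (y = -2 - 4 = -6)
S = 6 (S = -6/(0 - 1) = -6/(-1) = -6*(-1) = 6)
M = -44 (M = 6*(-6) + (-3 - 1*5) = -36 + (-3 - 5) = -36 - 8 = -44)
c(t, g) = 9 + g
13286 + c(19, M) = 13286 + (9 - 44) = 13286 - 35 = 13251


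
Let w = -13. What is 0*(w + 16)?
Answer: 0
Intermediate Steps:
0*(w + 16) = 0*(-13 + 16) = 0*3 = 0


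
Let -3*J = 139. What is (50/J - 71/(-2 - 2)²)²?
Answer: 150528361/4946176 ≈ 30.433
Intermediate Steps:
J = -139/3 (J = -⅓*139 = -139/3 ≈ -46.333)
(50/J - 71/(-2 - 2)²)² = (50/(-139/3) - 71/(-2 - 2)²)² = (50*(-3/139) - 71/((-4)²))² = (-150/139 - 71/16)² = (-12269/2224)² = 150528361/4946176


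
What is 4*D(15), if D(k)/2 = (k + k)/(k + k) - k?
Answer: -112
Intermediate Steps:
D(k) = 2 - 2*k (D(k) = 2*((k + k)/(k + k) - k) = 2*((2*k)/((2*k)) - k) = 2*((2*k)*(1/(2*k)) - k) = 2*(1 - k) = 2 - 2*k)
4*D(15) = 4*(2 - 2*15) = 4*(2 - 30) = 4*(-28) = -112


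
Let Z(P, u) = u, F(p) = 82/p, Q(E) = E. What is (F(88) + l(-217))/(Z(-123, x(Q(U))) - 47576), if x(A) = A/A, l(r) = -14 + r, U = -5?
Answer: 10123/2093300 ≈ 0.0048359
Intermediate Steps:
x(A) = 1
(F(88) + l(-217))/(Z(-123, x(Q(U))) - 47576) = (82/88 + (-14 - 217))/(1 - 47576) = (82*(1/88) - 231)/(-47575) = (41/44 - 231)*(-1/47575) = -10123/44*(-1/47575) = 10123/2093300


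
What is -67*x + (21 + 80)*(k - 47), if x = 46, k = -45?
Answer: -12374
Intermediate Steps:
-67*x + (21 + 80)*(k - 47) = -67*46 + (21 + 80)*(-45 - 47) = -3082 + 101*(-92) = -3082 - 9292 = -12374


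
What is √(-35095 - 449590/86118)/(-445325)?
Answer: -4*I*√162696321609/3835049835 ≈ -0.0004207*I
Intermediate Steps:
√(-35095 - 449590/86118)/(-445325) = √(-35095 - 449590*1/86118)*(-1/445325) = √(-35095 - 224795/43059)*(-1/445325) = √(-1511380400/43059)*(-1/445325) = (20*I*√162696321609/43059)*(-1/445325) = -4*I*√162696321609/3835049835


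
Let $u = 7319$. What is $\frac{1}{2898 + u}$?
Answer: $\frac{1}{10217} \approx 9.7876 \cdot 10^{-5}$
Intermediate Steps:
$\frac{1}{2898 + u} = \frac{1}{2898 + 7319} = \frac{1}{10217}$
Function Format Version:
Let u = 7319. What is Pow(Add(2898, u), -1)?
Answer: Rational(1, 10217) ≈ 9.7876e-5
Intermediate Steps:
Pow(Add(2898, u), -1) = Pow(Add(2898, 7319), -1) = Pow(10217, -1) = Rational(1, 10217)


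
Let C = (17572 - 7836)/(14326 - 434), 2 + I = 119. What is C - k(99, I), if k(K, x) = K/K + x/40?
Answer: -447901/138920 ≈ -3.2242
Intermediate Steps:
I = 117 (I = -2 + 119 = 117)
k(K, x) = 1 + x/40 (k(K, x) = 1 + x*(1/40) = 1 + x/40)
C = 2434/3473 (C = 9736/13892 = 9736*(1/13892) = 2434/3473 ≈ 0.70084)
C - k(99, I) = 2434/3473 - (1 + (1/40)*117) = 2434/3473 - (1 + 117/40) = 2434/3473 - 1*157/40 = 2434/3473 - 157/40 = -447901/138920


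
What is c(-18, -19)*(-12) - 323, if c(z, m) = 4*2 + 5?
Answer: -479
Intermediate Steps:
c(z, m) = 13 (c(z, m) = 8 + 5 = 13)
c(-18, -19)*(-12) - 323 = 13*(-12) - 323 = -156 - 323 = -479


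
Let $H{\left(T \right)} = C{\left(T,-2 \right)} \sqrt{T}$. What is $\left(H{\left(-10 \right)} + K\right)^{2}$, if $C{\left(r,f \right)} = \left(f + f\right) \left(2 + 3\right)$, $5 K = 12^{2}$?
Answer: $- \frac{79264}{25} - 1152 i \sqrt{10} \approx -3170.6 - 3642.9 i$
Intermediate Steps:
$K = \frac{144}{5}$ ($K = \frac{12^{2}}{5} = \frac{1}{5} \cdot 144 = \frac{144}{5} \approx 28.8$)
$C{\left(r,f \right)} = 10 f$ ($C{\left(r,f \right)} = 2 f 5 = 10 f$)
$H{\left(T \right)} = - 20 \sqrt{T}$ ($H{\left(T \right)} = 10 \left(-2\right) \sqrt{T} = - 20 \sqrt{T}$)
$\left(H{\left(-10 \right)} + K\right)^{2} = \left(- 20 \sqrt{-10} + \frac{144}{5}\right)^{2} = \left(- 20 i \sqrt{10} + \frac{144}{5}\right)^{2} = \left(\frac{144}{5} - 20 i \sqrt{10}\right)^{2}$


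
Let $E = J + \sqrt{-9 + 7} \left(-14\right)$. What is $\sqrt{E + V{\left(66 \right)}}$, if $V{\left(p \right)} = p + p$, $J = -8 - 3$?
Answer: $\sqrt{121 - 14 i \sqrt{2}} \approx 11.037 - 0.89698 i$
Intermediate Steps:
$J = -11$
$V{\left(p \right)} = 2 p$
$E = -11 - 14 i \sqrt{2}$ ($E = -11 + \sqrt{-9 + 7} \left(-14\right) = -11 + \sqrt{-2} \left(-14\right) = -11 + i \sqrt{2} \left(-14\right) = -11 - 14 i \sqrt{2} \approx -11.0 - 19.799 i$)
$\sqrt{E + V{\left(66 \right)}} = \sqrt{\left(-11 - 14 i \sqrt{2}\right) + 2 \cdot 66} = \sqrt{\left(-11 - 14 i \sqrt{2}\right) + 132} = \sqrt{121 - 14 i \sqrt{2}}$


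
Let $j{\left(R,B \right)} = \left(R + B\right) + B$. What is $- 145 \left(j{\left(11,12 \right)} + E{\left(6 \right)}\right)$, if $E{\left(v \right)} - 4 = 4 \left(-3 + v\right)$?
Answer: $-7395$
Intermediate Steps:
$j{\left(R,B \right)} = R + 2 B$ ($j{\left(R,B \right)} = \left(B + R\right) + B = R + 2 B$)
$E{\left(v \right)} = -8 + 4 v$ ($E{\left(v \right)} = 4 + 4 \left(-3 + v\right) = 4 + \left(-12 + 4 v\right) = -8 + 4 v$)
$- 145 \left(j{\left(11,12 \right)} + E{\left(6 \right)}\right) = - 145 \left(\left(11 + 2 \cdot 12\right) + \left(-8 + 4 \cdot 6\right)\right) = - 145 \left(\left(11 + 24\right) + \left(-8 + 24\right)\right) = - 145 \left(35 + 16\right) = \left(-145\right) 51 = -7395$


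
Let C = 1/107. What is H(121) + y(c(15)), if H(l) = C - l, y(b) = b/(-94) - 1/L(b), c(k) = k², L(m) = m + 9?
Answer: -72600956/588393 ≈ -123.39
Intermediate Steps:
L(m) = 9 + m
C = 1/107 ≈ 0.0093458
y(b) = -1/(9 + b) - b/94 (y(b) = b/(-94) - 1/(9 + b) = b*(-1/94) - 1/(9 + b) = -b/94 - 1/(9 + b) = -1/(9 + b) - b/94)
H(l) = 1/107 - l
H(121) + y(c(15)) = (1/107 - 1*121) + (-94 - 1*15²*(9 + 15²))/(94*(9 + 15²)) = (1/107 - 121) + (-94 - 1*225*(9 + 225))/(94*(9 + 225)) = -12946/107 + (1/94)*(-94 - 1*225*234)/234 = -12946/107 + (1/94)*(1/234)*(-94 - 52650) = -12946/107 + (1/94)*(1/234)*(-52744) = -12946/107 - 13186/5499 = -72600956/588393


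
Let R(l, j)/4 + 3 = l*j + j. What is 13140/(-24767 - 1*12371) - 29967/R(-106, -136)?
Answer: -310552261/353479484 ≈ -0.87856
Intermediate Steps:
R(l, j) = -12 + 4*j + 4*j*l (R(l, j) = -12 + 4*(l*j + j) = -12 + 4*(j*l + j) = -12 + 4*(j + j*l) = -12 + (4*j + 4*j*l) = -12 + 4*j + 4*j*l)
13140/(-24767 - 1*12371) - 29967/R(-106, -136) = 13140/(-24767 - 1*12371) - 29967/(-12 + 4*(-136) + 4*(-136)*(-106)) = 13140/(-24767 - 12371) - 29967/(-12 - 544 + 57664) = 13140/(-37138) - 29967/57108 = 13140*(-1/37138) - 29967*1/57108 = -6570/18569 - 9989/19036 = -310552261/353479484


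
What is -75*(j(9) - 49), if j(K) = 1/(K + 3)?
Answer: 14675/4 ≈ 3668.8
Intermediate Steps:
j(K) = 1/(3 + K)
-75*(j(9) - 49) = -75*(1/(3 + 9) - 49) = -75*(1/12 - 49) = -75*(-587/12) = 14675/4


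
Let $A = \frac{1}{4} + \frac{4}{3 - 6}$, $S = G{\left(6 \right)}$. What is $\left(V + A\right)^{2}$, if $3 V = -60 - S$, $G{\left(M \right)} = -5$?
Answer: $\frac{54289}{144} \approx 377.01$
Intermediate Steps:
$S = -5$
$A = - \frac{13}{12}$ ($A = \frac{1}{4} + \frac{4}{-3} = \frac{1}{4} + 4 \left(- \frac{1}{3}\right) = \frac{1}{4} - \frac{4}{3} = - \frac{13}{12} \approx -1.0833$)
$V = - \frac{55}{3}$ ($V = \frac{-60 - -5}{3} = \frac{-60 + 5}{3} = \frac{1}{3} \left(-55\right) = - \frac{55}{3} \approx -18.333$)
$\left(V + A\right)^{2} = \left(- \frac{55}{3} - \frac{13}{12}\right)^{2} = \left(- \frac{233}{12}\right)^{2} = \frac{54289}{144}$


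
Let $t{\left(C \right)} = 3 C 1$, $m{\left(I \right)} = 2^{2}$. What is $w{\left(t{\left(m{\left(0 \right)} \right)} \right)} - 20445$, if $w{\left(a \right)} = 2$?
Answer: $-20443$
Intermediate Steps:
$m{\left(I \right)} = 4$
$t{\left(C \right)} = 3 C$
$w{\left(t{\left(m{\left(0 \right)} \right)} \right)} - 20445 = 2 - 20445 = -20443$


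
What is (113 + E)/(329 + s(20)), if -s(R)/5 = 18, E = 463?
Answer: 576/239 ≈ 2.4100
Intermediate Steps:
s(R) = -90 (s(R) = -5*18 = -90)
(113 + E)/(329 + s(20)) = (113 + 463)/(329 - 90) = 576/239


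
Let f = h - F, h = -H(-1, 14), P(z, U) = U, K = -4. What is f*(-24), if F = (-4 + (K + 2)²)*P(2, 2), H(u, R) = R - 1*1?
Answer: 312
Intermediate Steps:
H(u, R) = -1 + R (H(u, R) = R - 1 = -1 + R)
h = -13 (h = -(-1 + 14) = -1*13 = -13)
F = 0 (F = (-4 + (-4 + 2)²)*2 = (-4 + (-2)²)*2 = (-4 + 4)*2 = 0*2 = 0)
f = -13 (f = -13 - 1*0 = -13 + 0 = -13)
f*(-24) = -13*(-24) = 312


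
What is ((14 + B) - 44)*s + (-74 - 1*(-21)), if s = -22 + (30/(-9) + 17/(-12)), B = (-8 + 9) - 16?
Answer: 4603/4 ≈ 1150.8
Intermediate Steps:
B = -15 (B = 1 - 16 = -15)
s = -107/4 (s = -22 + (30*(-⅑) + 17*(-1/12)) = -22 + (-10/3 - 17/12) = -22 - 19/4 = -107/4 ≈ -26.750)
((14 + B) - 44)*s + (-74 - 1*(-21)) = ((14 - 15) - 44)*(-107/4) + (-74 - 1*(-21)) = (-1 - 44)*(-107/4) + (-74 + 21) = -45*(-107/4) - 53 = 4815/4 - 53 = 4603/4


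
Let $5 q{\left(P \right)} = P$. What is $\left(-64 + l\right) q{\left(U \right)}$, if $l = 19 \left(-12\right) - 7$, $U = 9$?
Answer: $- \frac{2691}{5} \approx -538.2$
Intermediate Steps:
$l = -235$ ($l = -228 - 7 = -235$)
$q{\left(P \right)} = \frac{P}{5}$
$\left(-64 + l\right) q{\left(U \right)} = \left(-64 - 235\right) \frac{1}{5} \cdot 9 = \left(-299\right) \frac{9}{5} = - \frac{2691}{5}$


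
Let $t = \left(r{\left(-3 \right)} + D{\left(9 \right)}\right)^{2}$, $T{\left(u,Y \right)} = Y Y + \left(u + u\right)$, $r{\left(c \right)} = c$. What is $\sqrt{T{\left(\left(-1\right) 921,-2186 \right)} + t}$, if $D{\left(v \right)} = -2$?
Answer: $\sqrt{4776779} \approx 2185.6$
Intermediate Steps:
$T{\left(u,Y \right)} = Y^{2} + 2 u$
$t = 25$ ($t = \left(-3 - 2\right)^{2} = \left(-5\right)^{2} = 25$)
$\sqrt{T{\left(\left(-1\right) 921,-2186 \right)} + t} = \sqrt{\left(\left(-2186\right)^{2} + 2 \left(\left(-1\right) 921\right)\right) + 25} = \sqrt{\left(4778596 + 2 \left(-921\right)\right) + 25} = \sqrt{\left(4778596 - 1842\right) + 25} = \sqrt{4776754 + 25} = \sqrt{4776779}$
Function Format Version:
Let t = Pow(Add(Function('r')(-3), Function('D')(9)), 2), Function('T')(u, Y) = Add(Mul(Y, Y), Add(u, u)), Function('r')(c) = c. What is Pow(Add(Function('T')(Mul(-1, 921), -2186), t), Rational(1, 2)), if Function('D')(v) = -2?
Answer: Pow(4776779, Rational(1, 2)) ≈ 2185.6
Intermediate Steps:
Function('T')(u, Y) = Add(Pow(Y, 2), Mul(2, u))
t = 25 (t = Pow(Add(-3, -2), 2) = Pow(-5, 2) = 25)
Pow(Add(Function('T')(Mul(-1, 921), -2186), t), Rational(1, 2)) = Pow(Add(Add(Pow(-2186, 2), Mul(2, Mul(-1, 921))), 25), Rational(1, 2)) = Pow(Add(Add(4778596, Mul(2, -921)), 25), Rational(1, 2)) = Pow(Add(Add(4778596, -1842), 25), Rational(1, 2)) = Pow(Add(4776754, 25), Rational(1, 2)) = Pow(4776779, Rational(1, 2))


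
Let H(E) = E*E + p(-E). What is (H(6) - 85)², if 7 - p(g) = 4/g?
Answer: 15376/9 ≈ 1708.4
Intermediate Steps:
p(g) = 7 - 4/g
H(E) = 7 + E² + 4/E (H(E) = E*E + (7 - 4*(-1/E)) = E² + (7 - (-4)/E) = E² + (7 + 4/E) = 7 + E² + 4/E)
(H(6) - 85)² = ((7 + 6² + 4/6) - 85)² = ((7 + 36 + 4*(⅙)) - 85)² = ((7 + 36 + ⅔) - 85)² = (131/3 - 85)² = (-124/3)² = 15376/9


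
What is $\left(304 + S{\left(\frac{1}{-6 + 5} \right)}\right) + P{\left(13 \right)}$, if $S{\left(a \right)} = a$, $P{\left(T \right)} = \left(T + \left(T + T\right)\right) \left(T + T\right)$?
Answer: $1317$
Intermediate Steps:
$P{\left(T \right)} = 6 T^{2}$ ($P{\left(T \right)} = \left(T + 2 T\right) 2 T = 3 T 2 T = 6 T^{2}$)
$\left(304 + S{\left(\frac{1}{-6 + 5} \right)}\right) + P{\left(13 \right)} = \left(304 + \frac{1}{-6 + 5}\right) + 6 \cdot 13^{2} = \left(304 + \frac{1}{-1}\right) + 6 \cdot 169 = \left(304 - 1\right) + 1014 = 303 + 1014 = 1317$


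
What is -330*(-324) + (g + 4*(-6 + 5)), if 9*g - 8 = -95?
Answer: 320719/3 ≈ 1.0691e+5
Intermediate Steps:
g = -29/3 (g = 8/9 + (1/9)*(-95) = 8/9 - 95/9 = -29/3 ≈ -9.6667)
-330*(-324) + (g + 4*(-6 + 5)) = -330*(-324) + (-29/3 + 4*(-6 + 5)) = 106920 + (-29/3 + 4*(-1)) = 106920 + (-29/3 - 4) = 106920 - 41/3 = 320719/3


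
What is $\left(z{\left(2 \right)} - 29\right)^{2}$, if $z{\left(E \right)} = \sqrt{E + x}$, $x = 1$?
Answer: $\left(29 - \sqrt{3}\right)^{2} \approx 743.54$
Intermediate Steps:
$z{\left(E \right)} = \sqrt{1 + E}$ ($z{\left(E \right)} = \sqrt{E + 1} = \sqrt{1 + E}$)
$\left(z{\left(2 \right)} - 29\right)^{2} = \left(\sqrt{1 + 2} - 29\right)^{2} = \left(\sqrt{3} - 29\right)^{2} = \left(-29 + \sqrt{3}\right)^{2}$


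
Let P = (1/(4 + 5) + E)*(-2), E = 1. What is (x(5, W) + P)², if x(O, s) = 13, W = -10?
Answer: 9409/81 ≈ 116.16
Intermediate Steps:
P = -20/9 (P = (1/(4 + 5) + 1)*(-2) = (1/9 + 1)*(-2) = (⅑ + 1)*(-2) = (10/9)*(-2) = -20/9 ≈ -2.2222)
(x(5, W) + P)² = (13 - 20/9)² = (97/9)² = 9409/81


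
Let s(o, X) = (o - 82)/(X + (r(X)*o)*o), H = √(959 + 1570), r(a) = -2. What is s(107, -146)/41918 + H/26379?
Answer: -25/965958392 + √281/8793 ≈ 0.0019064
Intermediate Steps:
H = 3*√281 (H = √2529 = 3*√281 ≈ 50.289)
s(o, X) = (-82 + o)/(X - 2*o²) (s(o, X) = (o - 82)/(X + (-2*o)*o) = (-82 + o)/(X - 2*o²))
s(107, -146)/41918 + H/26379 = ((-82 + 107)/(-146 - 2*107²))/41918 + (3*√281)/26379 = (25/(-146 - 2*11449))*(1/41918) + (3*√281)*(1/26379) = (25/(-146 - 22898))*(1/41918) + √281/8793 = (25/(-23044))*(1/41918) + √281/8793 = -1/23044*25*(1/41918) + √281/8793 = -25/23044*1/41918 + √281/8793 = -25/965958392 + √281/8793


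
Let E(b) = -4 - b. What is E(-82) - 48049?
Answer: -47971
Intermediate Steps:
E(-82) - 48049 = (-4 - 1*(-82)) - 48049 = (-4 + 82) - 48049 = 78 - 48049 = -47971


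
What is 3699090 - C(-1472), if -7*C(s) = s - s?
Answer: 3699090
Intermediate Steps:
C(s) = 0 (C(s) = -(s - s)/7 = -1/7*0 = 0)
3699090 - C(-1472) = 3699090 - 1*0 = 3699090 + 0 = 3699090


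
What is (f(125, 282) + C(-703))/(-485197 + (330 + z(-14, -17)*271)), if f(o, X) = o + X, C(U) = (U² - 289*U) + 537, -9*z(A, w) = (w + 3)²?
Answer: -6284880/4416919 ≈ -1.4229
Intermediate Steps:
z(A, w) = -(3 + w)²/9 (z(A, w) = -(w + 3)²/9 = -(3 + w)²/9)
C(U) = 537 + U² - 289*U
f(o, X) = X + o
(f(125, 282) + C(-703))/(-485197 + (330 + z(-14, -17)*271)) = ((282 + 125) + (537 + (-703)² - 289*(-703)))/(-485197 + (330 - (3 - 17)²/9*271)) = (407 + (537 + 494209 + 203167))/(-485197 + (330 - ⅑*(-14)²*271)) = (407 + 697913)/(-485197 + (330 - ⅑*196*271)) = 698320/(-485197 + (330 - 196/9*271)) = 698320/(-485197 + (330 - 53116/9)) = 698320/(-485197 - 50146/9) = 698320/(-4416919/9) = 698320*(-9/4416919) = -6284880/4416919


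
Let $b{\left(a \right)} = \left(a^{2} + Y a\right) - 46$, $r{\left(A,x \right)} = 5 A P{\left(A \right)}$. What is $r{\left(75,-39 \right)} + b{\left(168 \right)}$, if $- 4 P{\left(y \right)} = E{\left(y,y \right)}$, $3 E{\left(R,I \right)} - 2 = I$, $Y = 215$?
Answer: $\frac{247567}{4} \approx 61892.0$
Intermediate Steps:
$E{\left(R,I \right)} = \frac{2}{3} + \frac{I}{3}$
$P{\left(y \right)} = - \frac{1}{6} - \frac{y}{12}$ ($P{\left(y \right)} = - \frac{\frac{2}{3} + \frac{y}{3}}{4} = - \frac{1}{6} - \frac{y}{12}$)
$r{\left(A,x \right)} = 5 A \left(- \frac{1}{6} - \frac{A}{12}\right)$
$b{\left(a \right)} = -46 + a^{2} + 215 a$ ($b{\left(a \right)} = \left(a^{2} + 215 a\right) - 46 = -46 + a^{2} + 215 a$)
$r{\left(75,-39 \right)} + b{\left(168 \right)} = \frac{5}{12} \cdot 75 \left(-2 - 75\right) + \left(-46 + 168^{2} + 215 \cdot 168\right) = \frac{5}{12} \cdot 75 \left(-2 - 75\right) + \left(-46 + 28224 + 36120\right) = \frac{5}{12} \cdot 75 \left(-77\right) + 64298 = - \frac{9625}{4} + 64298 = \frac{247567}{4}$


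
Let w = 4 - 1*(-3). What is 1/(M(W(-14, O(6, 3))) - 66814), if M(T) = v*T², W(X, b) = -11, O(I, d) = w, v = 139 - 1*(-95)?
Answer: -1/38500 ≈ -2.5974e-5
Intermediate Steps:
v = 234 (v = 139 + 95 = 234)
w = 7 (w = 4 + 3 = 7)
O(I, d) = 7
M(T) = 234*T²
1/(M(W(-14, O(6, 3))) - 66814) = 1/(234*(-11)² - 66814) = 1/(234*121 - 66814) = 1/(28314 - 66814) = 1/(-38500) = -1/38500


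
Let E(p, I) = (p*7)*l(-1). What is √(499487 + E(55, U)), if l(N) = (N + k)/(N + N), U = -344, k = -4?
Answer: 3*√222422/2 ≈ 707.42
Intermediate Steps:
l(N) = (-4 + N)/(2*N) (l(N) = (N - 4)/(N + N) = (-4 + N)/((2*N)) = (-4 + N)*(1/(2*N)) = (-4 + N)/(2*N))
E(p, I) = 35*p/2 (E(p, I) = (p*7)*((½)*(-4 - 1)/(-1)) = (7*p)*((½)*(-1)*(-5)) = (7*p)*(5/2) = 35*p/2)
√(499487 + E(55, U)) = √(499487 + (35/2)*55) = √(499487 + 1925/2) = √(1000899/2) = 3*√222422/2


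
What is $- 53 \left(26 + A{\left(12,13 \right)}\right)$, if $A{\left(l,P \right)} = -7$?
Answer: $-1007$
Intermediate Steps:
$- 53 \left(26 + A{\left(12,13 \right)}\right) = - 53 \left(26 - 7\right) = \left(-53\right) 19 = -1007$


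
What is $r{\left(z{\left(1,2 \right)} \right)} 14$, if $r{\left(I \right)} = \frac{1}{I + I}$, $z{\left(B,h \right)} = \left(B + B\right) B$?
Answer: $\frac{7}{2} \approx 3.5$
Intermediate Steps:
$z{\left(B,h \right)} = 2 B^{2}$ ($z{\left(B,h \right)} = 2 B B = 2 B^{2}$)
$r{\left(I \right)} = \frac{1}{2 I}$
$r{\left(z{\left(1,2 \right)} \right)} 14 = \frac{1}{2 \cdot 2 \cdot 1^{2}} \cdot 14 = \frac{1}{2 \cdot 2 \cdot 1} \cdot 14 = \frac{1}{2 \cdot 2} \cdot 14 = \frac{1}{2} \cdot \frac{1}{2} \cdot 14 = \frac{1}{4} \cdot 14 = \frac{7}{2}$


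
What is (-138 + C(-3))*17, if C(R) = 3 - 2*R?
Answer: -2193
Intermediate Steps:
(-138 + C(-3))*17 = (-138 + (3 - 2*(-3)))*17 = (-138 + (3 + 6))*17 = (-138 + 9)*17 = -129*17 = -2193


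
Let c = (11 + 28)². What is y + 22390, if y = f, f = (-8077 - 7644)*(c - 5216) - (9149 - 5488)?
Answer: 58107824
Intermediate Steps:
c = 1521 (c = 39² = 1521)
f = 58085434 (f = (-8077 - 7644)*(1521 - 5216) - (9149 - 5488) = -15721*(-3695) - 1*3661 = 58089095 - 3661 = 58085434)
y = 58085434
y + 22390 = 58085434 + 22390 = 58107824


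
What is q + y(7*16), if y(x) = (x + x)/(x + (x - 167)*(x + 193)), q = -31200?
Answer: -519885824/16663 ≈ -31200.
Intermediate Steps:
y(x) = 2*x/(x + (-167 + x)*(193 + x)) (y(x) = (2*x)/(x + (-167 + x)*(193 + x)) = 2*x/(x + (-167 + x)*(193 + x)))
q + y(7*16) = -31200 + 2*(7*16)/(-32231 + (7*16)² + 27*(7*16)) = -31200 + 2*112/(-32231 + 112² + 27*112) = -31200 + 2*112/(-32231 + 12544 + 3024) = -31200 + 2*112/(-16663) = -31200 + 2*112*(-1/16663) = -31200 - 224/16663 = -519885824/16663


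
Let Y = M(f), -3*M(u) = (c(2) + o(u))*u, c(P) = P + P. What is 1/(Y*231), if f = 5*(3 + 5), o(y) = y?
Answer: -1/135520 ≈ -7.3790e-6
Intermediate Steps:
c(P) = 2*P
f = 40 (f = 5*8 = 40)
M(u) = -u*(4 + u)/3 (M(u) = -(2*2 + u)*u/3 = -(4 + u)*u/3 = -u*(4 + u)/3)
Y = -1760/3 (Y = -1/3*40*(4 + 40) = -1/3*40*44 = -1760/3 ≈ -586.67)
1/(Y*231) = 1/(-1760/3*231) = 1/(-135520) = -1/135520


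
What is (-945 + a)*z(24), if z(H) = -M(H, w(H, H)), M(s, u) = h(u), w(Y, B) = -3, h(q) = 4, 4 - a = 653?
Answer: 6376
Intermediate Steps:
a = -649 (a = 4 - 1*653 = 4 - 653 = -649)
M(s, u) = 4
z(H) = -4 (z(H) = -1*4 = -4)
(-945 + a)*z(24) = (-945 - 649)*(-4) = -1594*(-4) = 6376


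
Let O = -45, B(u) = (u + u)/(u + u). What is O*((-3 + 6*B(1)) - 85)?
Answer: 3690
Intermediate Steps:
B(u) = 1 (B(u) = (2*u)/((2*u)) = (2*u)*(1/(2*u)) = 1)
O*((-3 + 6*B(1)) - 85) = -45*((-3 + 6*1) - 85) = -45*((-3 + 6) - 85) = -45*(3 - 85) = -45*(-82) = 3690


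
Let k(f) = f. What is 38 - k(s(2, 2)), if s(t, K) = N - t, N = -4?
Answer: 44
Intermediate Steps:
s(t, K) = -4 - t
38 - k(s(2, 2)) = 38 - (-4 - 1*2) = 38 - (-4 - 2) = 38 - 1*(-6) = 38 + 6 = 44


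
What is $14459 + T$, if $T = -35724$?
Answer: $-21265$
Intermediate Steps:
$14459 + T = 14459 - 35724 = -21265$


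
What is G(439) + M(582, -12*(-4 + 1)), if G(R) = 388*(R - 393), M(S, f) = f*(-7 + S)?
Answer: 38548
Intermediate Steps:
G(R) = -152484 + 388*R (G(R) = 388*(-393 + R) = -152484 + 388*R)
G(439) + M(582, -12*(-4 + 1)) = (-152484 + 388*439) + (-12*(-4 + 1))*(-7 + 582) = (-152484 + 170332) - 12*(-3)*575 = 17848 + 36*575 = 17848 + 20700 = 38548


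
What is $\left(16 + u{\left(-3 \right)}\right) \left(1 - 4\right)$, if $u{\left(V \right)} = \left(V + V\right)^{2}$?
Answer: $-156$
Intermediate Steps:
$u{\left(V \right)} = 4 V^{2}$ ($u{\left(V \right)} = \left(2 V\right)^{2} = 4 V^{2}$)
$\left(16 + u{\left(-3 \right)}\right) \left(1 - 4\right) = \left(16 + 4 \left(-3\right)^{2}\right) \left(1 - 4\right) = \left(16 + 4 \cdot 9\right) \left(1 - 4\right) = \left(16 + 36\right) \left(-3\right) = 52 \left(-3\right) = -156$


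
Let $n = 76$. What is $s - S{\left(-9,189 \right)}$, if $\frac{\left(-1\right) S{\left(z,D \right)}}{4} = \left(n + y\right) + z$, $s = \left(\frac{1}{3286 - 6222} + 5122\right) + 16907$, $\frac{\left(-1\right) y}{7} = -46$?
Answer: $\frac{69245559}{2936} \approx 23585.0$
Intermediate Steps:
$y = 322$ ($y = \left(-7\right) \left(-46\right) = 322$)
$s = \frac{64677143}{2936}$ ($s = \left(\frac{1}{-2936} + 5122\right) + 16907 = \left(- \frac{1}{2936} + 5122\right) + 16907 = \frac{15038191}{2936} + 16907 = \frac{64677143}{2936} \approx 22029.0$)
$S{\left(z,D \right)} = -1592 - 4 z$ ($S{\left(z,D \right)} = - 4 \left(\left(76 + 322\right) + z\right) = - 4 \left(398 + z\right) = -1592 - 4 z$)
$s - S{\left(-9,189 \right)} = \frac{64677143}{2936} - \left(-1592 - -36\right) = \frac{64677143}{2936} - \left(-1592 + 36\right) = \frac{64677143}{2936} - -1556 = \frac{64677143}{2936} + 1556 = \frac{69245559}{2936}$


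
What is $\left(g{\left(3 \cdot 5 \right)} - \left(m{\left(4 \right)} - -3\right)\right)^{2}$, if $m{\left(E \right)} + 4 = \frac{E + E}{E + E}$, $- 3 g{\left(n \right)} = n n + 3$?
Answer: $5776$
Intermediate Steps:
$g{\left(n \right)} = -1 - \frac{n^{2}}{3}$ ($g{\left(n \right)} = - \frac{n n + 3}{3} = - \frac{n^{2} + 3}{3} = - \frac{3 + n^{2}}{3} = -1 - \frac{n^{2}}{3}$)
$m{\left(E \right)} = -3$ ($m{\left(E \right)} = -4 + \frac{E + E}{E + E} = -4 + \frac{2 E}{2 E} = -4 + 2 E \frac{1}{2 E} = -4 + 1 = -3$)
$\left(g{\left(3 \cdot 5 \right)} - \left(m{\left(4 \right)} - -3\right)\right)^{2} = \left(\left(-1 - \frac{\left(3 \cdot 5\right)^{2}}{3}\right) - \left(-3 - -3\right)\right)^{2} = \left(\left(-1 - \frac{15^{2}}{3}\right) - \left(-3 + 3\right)\right)^{2} = \left(\left(-1 - 75\right) - 0\right)^{2} = \left(\left(-1 - 75\right) + 0\right)^{2} = \left(-76 + 0\right)^{2} = \left(-76\right)^{2} = 5776$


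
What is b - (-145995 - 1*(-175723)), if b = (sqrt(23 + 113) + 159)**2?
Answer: -4311 + 636*sqrt(34) ≈ -602.51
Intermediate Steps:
b = (159 + 2*sqrt(34))**2 (b = (sqrt(136) + 159)**2 = (2*sqrt(34) + 159)**2 = (159 + 2*sqrt(34))**2 ≈ 29126.)
b - (-145995 - 1*(-175723)) = (25417 + 636*sqrt(34)) - (-145995 - 1*(-175723)) = (25417 + 636*sqrt(34)) - (-145995 + 175723) = (25417 + 636*sqrt(34)) - 1*29728 = (25417 + 636*sqrt(34)) - 29728 = -4311 + 636*sqrt(34)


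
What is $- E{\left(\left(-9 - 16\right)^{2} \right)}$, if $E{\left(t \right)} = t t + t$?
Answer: $-391250$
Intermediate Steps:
$E{\left(t \right)} = t + t^{2}$ ($E{\left(t \right)} = t^{2} + t = t + t^{2}$)
$- E{\left(\left(-9 - 16\right)^{2} \right)} = - \left(-9 - 16\right)^{2} \left(1 + \left(-9 - 16\right)^{2}\right) = - \left(-25\right)^{2} \left(1 + \left(-25\right)^{2}\right) = - 625 \left(1 + 625\right) = - 625 \cdot 626 = \left(-1\right) 391250 = -391250$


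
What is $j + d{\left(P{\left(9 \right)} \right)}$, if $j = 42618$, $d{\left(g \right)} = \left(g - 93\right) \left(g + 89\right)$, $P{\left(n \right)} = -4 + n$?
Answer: $34346$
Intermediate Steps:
$d{\left(g \right)} = \left(-93 + g\right) \left(89 + g\right)$
$j + d{\left(P{\left(9 \right)} \right)} = 42618 - \left(8277 - \left(-4 + 9\right)^{2} + 4 \left(-4 + 9\right)\right) = 42618 - \left(8297 - 25\right) = 42618 - 8272 = 34346$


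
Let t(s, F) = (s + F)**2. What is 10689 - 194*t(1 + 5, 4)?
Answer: -8711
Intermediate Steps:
t(s, F) = (F + s)**2
10689 - 194*t(1 + 5, 4) = 10689 - 194*(4 + (1 + 5))**2 = 10689 - 194*(4 + 6)**2 = 10689 - 194*10**2 = 10689 - 194*100 = 10689 - 19400 = -8711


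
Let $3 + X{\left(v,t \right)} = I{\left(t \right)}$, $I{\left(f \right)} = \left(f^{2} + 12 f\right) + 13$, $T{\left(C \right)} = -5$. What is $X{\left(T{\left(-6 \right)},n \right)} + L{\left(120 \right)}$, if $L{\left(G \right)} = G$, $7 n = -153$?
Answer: $\frac{16927}{49} \approx 345.45$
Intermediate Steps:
$n = - \frac{153}{7}$ ($n = \frac{1}{7} \left(-153\right) = - \frac{153}{7} \approx -21.857$)
$I{\left(f \right)} = 13 + f^{2} + 12 f$
$X{\left(v,t \right)} = 10 + t^{2} + 12 t$ ($X{\left(v,t \right)} = -3 + \left(13 + t^{2} + 12 t\right) = 10 + t^{2} + 12 t$)
$X{\left(T{\left(-6 \right)},n \right)} + L{\left(120 \right)} = \left(10 + \left(- \frac{153}{7}\right)^{2} + 12 \left(- \frac{153}{7}\right)\right) + 120 = \left(10 + \frac{23409}{49} - \frac{1836}{7}\right) + 120 = \frac{11047}{49} + 120 = \frac{16927}{49}$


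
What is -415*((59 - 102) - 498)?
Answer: 224515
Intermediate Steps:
-415*((59 - 102) - 498) = -415*(-43 - 498) = -415*(-541) = 224515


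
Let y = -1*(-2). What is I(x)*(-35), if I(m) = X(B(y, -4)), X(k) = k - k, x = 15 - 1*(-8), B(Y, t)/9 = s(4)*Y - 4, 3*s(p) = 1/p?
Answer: 0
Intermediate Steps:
s(p) = 1/(3*p)
y = 2
B(Y, t) = -36 + 3*Y/4 (B(Y, t) = 9*(((⅓)/4)*Y - 4) = 9*(((⅓)*(¼))*Y - 4) = 9*(Y/12 - 4) = 9*(-4 + Y/12) = -36 + 3*Y/4)
x = 23 (x = 15 + 8 = 23)
X(k) = 0
I(m) = 0
I(x)*(-35) = 0*(-35) = 0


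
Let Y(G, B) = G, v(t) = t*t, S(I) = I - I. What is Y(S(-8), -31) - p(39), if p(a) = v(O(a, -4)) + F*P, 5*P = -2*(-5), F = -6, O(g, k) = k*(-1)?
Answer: -4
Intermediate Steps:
O(g, k) = -k
S(I) = 0
v(t) = t**2
P = 2 (P = (-2*(-5))/5 = (1/5)*10 = 2)
p(a) = 4 (p(a) = (-1*(-4))**2 - 6*2 = 4**2 - 12 = 16 - 12 = 4)
Y(S(-8), -31) - p(39) = 0 - 1*4 = 0 - 4 = -4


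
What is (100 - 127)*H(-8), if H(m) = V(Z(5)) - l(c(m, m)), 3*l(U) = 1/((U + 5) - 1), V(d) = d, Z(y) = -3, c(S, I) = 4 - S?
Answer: 1305/16 ≈ 81.563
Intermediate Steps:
l(U) = 1/(3*(4 + U)) (l(U) = 1/(3*((U + 5) - 1)) = 1/(3*((5 + U) - 1)) = 1/(3*(4 + U)))
H(m) = -3 - 1/(3*(8 - m)) (H(m) = -3 - 1/(3*(4 + (4 - m))) = -3 - 1/(3*(8 - m)))
(100 - 127)*H(-8) = (100 - 127)*((73 - 9*(-8))/(3*(-8 - 8))) = -9*(73 + 72)/(-16) = -9*(-1)*145/16 = -27*(-145/48) = 1305/16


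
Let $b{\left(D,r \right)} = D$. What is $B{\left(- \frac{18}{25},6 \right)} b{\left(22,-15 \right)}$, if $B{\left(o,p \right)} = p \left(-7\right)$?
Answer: $-924$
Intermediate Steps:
$B{\left(o,p \right)} = - 7 p$
$B{\left(- \frac{18}{25},6 \right)} b{\left(22,-15 \right)} = \left(-7\right) 6 \cdot 22 = \left(-42\right) 22 = -924$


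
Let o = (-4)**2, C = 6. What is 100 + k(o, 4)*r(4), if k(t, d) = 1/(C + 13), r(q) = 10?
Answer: 1910/19 ≈ 100.53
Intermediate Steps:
o = 16
k(t, d) = 1/19 (k(t, d) = 1/(6 + 13) = 1/19)
100 + k(o, 4)*r(4) = 100 + (1/19)*10 = 100 + 10/19 = 1910/19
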